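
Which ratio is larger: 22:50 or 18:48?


22/50 = 0.4400
18/48 = 0.3750
0.4400 > 0.3750, so 22:50 is greater
= 22:50

22:50


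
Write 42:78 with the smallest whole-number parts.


GCD(42, 78) = 6
42/6 : 78/6
= 7:13

7:13


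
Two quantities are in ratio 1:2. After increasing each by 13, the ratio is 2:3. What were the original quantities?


Let A = 1k, B = 2k.
(1k + 13) / (2k + 13) = 2/3
Cross-multiply: 3(1k + 13) = 2(2k + 13)
3k + 39 = 4k + 26
3k - 4k = 26 - 39
-1k = -13
k = -13/-1 = 13
A = 1×13 = 13, B = 2×13 = 26
= A = 13, B = 26

A = 13, B = 26


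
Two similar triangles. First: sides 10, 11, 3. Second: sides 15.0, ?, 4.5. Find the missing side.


Scale factor = 15.0/10 = 1.5
Missing side = 11 × 1.5
= 16.5

16.5


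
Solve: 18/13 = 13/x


Cross multiply: 18 × x = 13 × 13
18x = 169
x = 169 / 18
= 9.39

9.39


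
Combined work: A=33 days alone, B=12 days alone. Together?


Rate of A = 1/33 per day
Rate of B = 1/12 per day
Combined rate = 1/33 + 1/12 = 45/396 ≈ 0.1136 per day
Days = 1 / combined rate = 396/45
= 8.80 days

8.80 days


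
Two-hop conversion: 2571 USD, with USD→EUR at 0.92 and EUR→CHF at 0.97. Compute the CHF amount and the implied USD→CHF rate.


Step 1: 2571 USD × 0.92 = 2365.32 EUR
Step 2: 2365.32 EUR × 0.97 = 2294.36 CHF
Implied rate USD→CHF = 0.92 × 0.97 = 0.8924
= 2294.36 CHF; implied rate 0.8924 CHF/USD

2294.36 CHF; implied rate 0.8924 CHF/USD


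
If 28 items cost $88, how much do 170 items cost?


Direct proportion: y/x = constant
k = 88/28 ≈ 3.1429
y₂ = k × 170 = 88 × 170 / 28 = 14960/28
≈ 534.29

534.29


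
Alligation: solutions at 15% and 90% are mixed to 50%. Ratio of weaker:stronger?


Let x parts of 15% mix with y parts of 90%.
15x + 90y = 50(x + y)
15x + 90y = 50x + 50y
x(15 - 50) = y(50 - 90)
x/y = (90 - 50)/(50 - 15) = 40/35
Simplify: 8:7
= 8:7

8:7


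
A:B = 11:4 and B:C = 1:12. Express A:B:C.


Match B: multiply A:B by 1 → 11:4
Multiply B:C by 4 → 4:48
Combined: 11:4:48
GCD = 1
= 11:4:48

11:4:48


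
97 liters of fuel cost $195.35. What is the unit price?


Unit rate = total / quantity
= 195.35 / 97
= $2.01 per unit

$2.01 per unit


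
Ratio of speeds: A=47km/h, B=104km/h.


Ratio = 47:104
GCD = 1
Simplified = 47:104
Time ratio (same distance) = 104:47
Speed ratio = 47:104

47:104


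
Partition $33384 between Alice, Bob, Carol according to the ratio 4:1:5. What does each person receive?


Total parts = 4 + 1 + 5 = 10
Alice: 33384 × 4/10 = 13353.60
Bob: 33384 × 1/10 = 3338.40
Carol: 33384 × 5/10 = 16692.00
= Alice: $13353.60, Bob: $3338.40, Carol: $16692.00

Alice: $13353.60, Bob: $3338.40, Carol: $16692.00


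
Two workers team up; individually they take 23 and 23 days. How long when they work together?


Rate of A = 1/23 per day
Rate of B = 1/23 per day
Combined rate = 1/23 + 1/23 = 46/529 ≈ 0.0870 per day
Days = 1 / combined rate = 529/46
= 11.50 days

11.50 days


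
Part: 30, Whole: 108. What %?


Percentage = (part / whole) × 100
= (30 / 108) × 100
≈ 27.78%

27.78%


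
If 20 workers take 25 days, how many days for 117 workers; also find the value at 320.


Inverse proportion: x × y = constant
k = 20 × 25 = 500
At x=117: k/117 = 4.27
At x=320: k/320 = 1.56
= 4.27 and 1.56

4.27 and 1.56


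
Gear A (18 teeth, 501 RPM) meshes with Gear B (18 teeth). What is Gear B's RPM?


Gear ratio = 18:18 = 1:1
RPM_B = RPM_A × (teeth_A / teeth_B)
= 501 × (18/18)
= 501.0 RPM

501.0 RPM


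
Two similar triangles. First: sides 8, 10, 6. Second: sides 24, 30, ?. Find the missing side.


Scale factor = 24/8 = 3
Missing side = 6 × 3
= 18.0

18.0


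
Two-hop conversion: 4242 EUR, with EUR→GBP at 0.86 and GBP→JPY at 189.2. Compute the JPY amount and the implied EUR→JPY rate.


Step 1: 4242 EUR × 0.86 = 3648.12 GBP
Step 2: 3648.12 GBP × 189.2 = 690224.30 JPY
Implied rate EUR→JPY = 0.86 × 189.2 = 162.7120
= 690224.30 JPY; implied rate 162.7120 JPY/EUR

690224.30 JPY; implied rate 162.7120 JPY/EUR


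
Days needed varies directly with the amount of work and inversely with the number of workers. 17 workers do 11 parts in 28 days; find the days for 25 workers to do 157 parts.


Days ∝ work / workers, so d₂ = d₁ × (m₁/m₂) × (w₂/w₁)
Workers factor (inverse): 17/25 = 0.6800
Work factor (direct): 157/11 ≈ 14.2727
d₂ = 28 × 17/25 × 157/11 = (28 × 17 × 157) / (25 × 11) = 74732/275
≈ 271.75 days

271.75 days


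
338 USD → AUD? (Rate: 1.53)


Amount × rate = 338 × 1.53
= 517.14 AUD

517.14 AUD


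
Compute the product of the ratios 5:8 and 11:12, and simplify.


Compound ratio = (5×11) : (8×12)
= 55:96
GCD = 1
= 55:96

55:96


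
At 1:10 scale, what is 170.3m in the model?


Model size = real / scale
= 170.3 / 10
= 17.0300 m

17.0300 m


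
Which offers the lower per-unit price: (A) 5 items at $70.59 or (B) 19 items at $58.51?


Deal A: $70.59/5 = $14.1180/unit
Deal B: $58.51/19 = $3.0795/unit
B is cheaper per unit
= Deal B

Deal B


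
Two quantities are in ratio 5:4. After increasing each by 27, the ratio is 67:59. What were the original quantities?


Let A = 5k, B = 4k.
(5k + 27) / (4k + 27) = 67/59
Cross-multiply: 59(5k + 27) = 67(4k + 27)
295k + 1593 = 268k + 1809
295k - 268k = 1809 - 1593
27k = 216
k = 216/27 = 8
A = 5×8 = 40, B = 4×8 = 32
= A = 40, B = 32

A = 40, B = 32


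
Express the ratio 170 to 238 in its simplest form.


GCD(170, 238) = 34
170/34 : 238/34
= 5:7

5:7


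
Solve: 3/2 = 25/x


Cross multiply: 3 × x = 2 × 25
3x = 50
x = 50 / 3
= 16.67

16.67


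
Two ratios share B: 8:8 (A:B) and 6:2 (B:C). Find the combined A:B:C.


Match B: multiply A:B by 6 → 48:48
Multiply B:C by 8 → 48:16
Combined: 48:48:16
GCD = 16
= 3:3:1

3:3:1


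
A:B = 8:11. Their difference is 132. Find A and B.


Let A = 8k, B = 11k.
11k - 8k = 132
3k = 132 → k = 132/3 = 44
A = 8×44 = 352, B = 11×44 = 484
= A = 352, B = 484

A = 352, B = 484


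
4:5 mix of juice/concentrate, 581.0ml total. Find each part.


Total parts = 4 + 5 = 9
juice: 581.0 × 4/9 = 258.2ml
concentrate: 581.0 × 5/9 = 322.8ml
= 258.2ml and 322.8ml

258.2ml and 322.8ml


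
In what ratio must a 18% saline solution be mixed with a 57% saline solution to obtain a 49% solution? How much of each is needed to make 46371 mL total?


Let x parts of 18% mix with y parts of 57%.
18x + 57y = 49(x + y)
18x + 57y = 49x + 49y
x(18 - 49) = y(49 - 57)
x/y = (57 - 49)/(49 - 18) = 8/31
Simplify: 8:31
Total parts = 39; one part = 46371/39 = 1189.00 mL
18% solution: 8×1189.00 = 9512.00 mL
57% solution: 31×1189.00 = 36859.00 mL
= ratio 8:31; 9512.00 mL and 36859.00 mL

ratio 8:31; 9512.00 mL and 36859.00 mL


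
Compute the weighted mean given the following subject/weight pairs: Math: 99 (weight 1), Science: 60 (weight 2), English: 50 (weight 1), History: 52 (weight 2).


Numerator = 99×1 + 60×2 + 50×1 + 52×2
= 99 + 120 + 50 + 104
= 373
Total weight = 6
Weighted avg = 373/6
= 62.17

62.17


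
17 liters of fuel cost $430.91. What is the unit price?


Unit rate = total / quantity
= 430.91 / 17
= $25.35 per unit

$25.35 per unit


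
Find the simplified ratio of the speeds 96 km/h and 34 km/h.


Ratio = 96:34
GCD = 2
Simplified = 48:17
Time ratio (same distance) = 17:48
Speed ratio = 48:17

48:17


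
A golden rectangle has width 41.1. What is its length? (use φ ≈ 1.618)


φ = (1 + √5) / 2 ≈ 1.618
Length = width × φ = 41.1 × 1.618 = 66.4998
≈ 66.50

66.50


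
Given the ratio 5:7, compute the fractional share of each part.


Total parts = 5 + 7 = 12
First part: 5/12 = 5/12
Second part: 7/12 = 7/12
= 5/12 and 7/12

5/12 and 7/12


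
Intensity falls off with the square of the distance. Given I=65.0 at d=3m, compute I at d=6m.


I₁d₁² = I₂d₂²
I₂ = I₁ × (d₁/d₂)²
= 65.0 × (3/6)²
= 65.0 × 9/36
= 585/36
= 16.2500

16.2500


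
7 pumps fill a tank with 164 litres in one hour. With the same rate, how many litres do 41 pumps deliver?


Direct proportion: y/x = constant
k = 164/7 ≈ 23.4286
y₂ = k × 41 = 164 × 41 / 7 = 6724/7
≈ 960.57

960.57


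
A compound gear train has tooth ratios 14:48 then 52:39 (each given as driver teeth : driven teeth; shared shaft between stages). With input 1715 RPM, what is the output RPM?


Stage 1: RPM_B = RPM_A × t_A/t_B = 1715 × 14/48 = 24010/48 ≈ 500.21
B and C share a shaft → RPM_C = RPM_B
Stage 2: RPM_D = RPM_C × t_C/t_D = RPM_A × (t_A×t_C)/(t_B×t_D)
Overall ratio = (14×52)/(48×39) = 728/1872
RPM_D = 1715 × 728/1872 = 1248520/1872
≈ 666.94 RPM

666.94 RPM


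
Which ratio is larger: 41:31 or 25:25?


41/31 = 1.3226
25/25 = 1.0000
1.3226 > 1.0000, so 41:31 is greater
= 41:31

41:31


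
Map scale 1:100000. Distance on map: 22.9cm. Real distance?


Real distance = map distance × scale
= 22.9cm × 100000
= 2290000 cm = 22900.0 m
= 22.900 km

22.900 km


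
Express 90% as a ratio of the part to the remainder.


90% means 90 parts out of 100; remainder = 10
Part : remainder = 90:10
GCD = 10
= 9:1

9:1


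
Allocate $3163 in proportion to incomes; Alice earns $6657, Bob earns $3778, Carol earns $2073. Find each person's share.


Total income = 6657 + 3778 + 2073 = $12508
Alice: $3163 × 6657/12508 = $1683.41
Bob: $3163 × 3778/12508 = $955.37
Carol: $3163 × 2073/12508 = $524.22
= Alice: $1683.41, Bob: $955.37, Carol: $524.22

Alice: $1683.41, Bob: $955.37, Carol: $524.22


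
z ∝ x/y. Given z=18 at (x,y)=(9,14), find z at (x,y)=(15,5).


z = k·x/y
Solve for k using the known point: k = z·y/x = 18×14/9 = 252/9 = 28.0000
Now evaluate at x=15, y=5:
z = k × 15 / 5 = (252 × 15) / (9 × 5) = 3780/45
= 84.0000

84.0000


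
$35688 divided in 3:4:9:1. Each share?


Total parts = 3 + 4 + 9 + 1 = 17
Part 1: 35688 × 3/17 = 6297.88
Part 2: 35688 × 4/17 = 8397.18
Part 3: 35688 × 9/17 = 18893.65
Part 4: 35688 × 1/17 = 2099.29
= Part 1: $6297.88, Part 2: $8397.18, Part 3: $18893.65, Part 4: $2099.29

Part 1: $6297.88, Part 2: $8397.18, Part 3: $18893.65, Part 4: $2099.29


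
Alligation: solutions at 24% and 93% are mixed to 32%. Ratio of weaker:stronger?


Let x parts of 24% mix with y parts of 93%.
24x + 93y = 32(x + y)
24x + 93y = 32x + 32y
x(24 - 32) = y(32 - 93)
x/y = (93 - 32)/(32 - 24) = 61/8
Simplify: 61:8
= 61:8

61:8


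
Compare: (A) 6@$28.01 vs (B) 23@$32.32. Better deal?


Deal A: $28.01/6 = $4.6683/unit
Deal B: $32.32/23 = $1.4052/unit
B is cheaper per unit
= Deal B

Deal B


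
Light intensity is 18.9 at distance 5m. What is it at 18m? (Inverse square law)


I₁d₁² = I₂d₂²
I₂ = I₁ × (d₁/d₂)²
= 18.9 × (5/18)²
= 18.9 × 25/324
= 472.5/324
≈ 1.4583

1.4583


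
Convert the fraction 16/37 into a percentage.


Percentage = (part / whole) × 100
= (16 / 37) × 100
≈ 43.24%

43.24%


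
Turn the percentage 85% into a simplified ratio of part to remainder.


85% means 85 parts out of 100; remainder = 15
Part : remainder = 85:15
GCD = 5
= 17:3

17:3


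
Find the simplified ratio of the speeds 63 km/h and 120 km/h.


Ratio = 63:120
GCD = 3
Simplified = 21:40
Time ratio (same distance) = 40:21
Speed ratio = 21:40

21:40


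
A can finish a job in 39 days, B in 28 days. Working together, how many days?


Rate of A = 1/39 per day
Rate of B = 1/28 per day
Combined rate = 1/39 + 1/28 = 67/1092 ≈ 0.0614 per day
Days = 1 / combined rate = 1092/67
≈ 16.30 days

16.30 days


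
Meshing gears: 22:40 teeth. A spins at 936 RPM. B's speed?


Gear ratio = 22:40 = 11:20
RPM_B = RPM_A × (teeth_A / teeth_B)
= 936 × (22/40)
= 514.8 RPM

514.8 RPM


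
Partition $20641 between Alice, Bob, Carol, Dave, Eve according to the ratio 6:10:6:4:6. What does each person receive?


Total parts = 6 + 10 + 6 + 4 + 6 = 32
Alice: 20641 × 6/32 = 3870.19
Bob: 20641 × 10/32 = 6450.31
Carol: 20641 × 6/32 = 3870.19
Dave: 20641 × 4/32 = 2580.13
Eve: 20641 × 6/32 = 3870.19
= Alice: $3870.19, Bob: $6450.31, Carol: $3870.19, Dave: $2580.13, Eve: $3870.19

Alice: $3870.19, Bob: $6450.31, Carol: $3870.19, Dave: $2580.13, Eve: $3870.19


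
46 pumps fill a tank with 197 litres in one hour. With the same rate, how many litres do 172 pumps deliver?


Direct proportion: y/x = constant
k = 197/46 ≈ 4.2826
y₂ = k × 172 = 197 × 172 / 46 = 33884/46
≈ 736.61

736.61


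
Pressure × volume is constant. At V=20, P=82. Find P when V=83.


Inverse proportion: x × y = constant
k = 20 × 82 = 1640
y₂ = k / 83 = 1640 / 83
= 19.76

19.76


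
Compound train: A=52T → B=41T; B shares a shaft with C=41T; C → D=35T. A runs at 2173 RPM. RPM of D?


Stage 1: RPM_B = RPM_A × t_A/t_B = 2173 × 52/41 = 112996/41 = 2756.00
B and C share a shaft → RPM_C = RPM_B
Stage 2: RPM_D = RPM_C × t_C/t_D = RPM_A × (t_A×t_C)/(t_B×t_D)
Overall ratio = (52×41)/(41×35) = 2132/1435
RPM_D = 2173 × 2132/1435 = 4632836/1435
≈ 3228.46 RPM

3228.46 RPM


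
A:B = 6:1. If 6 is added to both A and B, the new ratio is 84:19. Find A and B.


Let A = 6k, B = 1k.
(6k + 6) / (1k + 6) = 84/19
Cross-multiply: 19(6k + 6) = 84(1k + 6)
114k + 114 = 84k + 504
114k - 84k = 504 - 114
30k = 390
k = 390/30 = 13
A = 6×13 = 78, B = 1×13 = 13
= A = 78, B = 13

A = 78, B = 13


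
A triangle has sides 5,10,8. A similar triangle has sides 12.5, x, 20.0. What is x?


Scale factor = 12.5/5 = 2.5
Missing side = 10 × 2.5
= 25.0

25.0


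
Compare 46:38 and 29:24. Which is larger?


46/38 = 1.2105
29/24 = 1.2083
1.2105 > 1.2083, so 46:38 is greater
= 46:38

46:38


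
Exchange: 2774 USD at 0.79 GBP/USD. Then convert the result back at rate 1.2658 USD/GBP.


Amount × rate = 2774 × 0.79 = 2191.46 GBP
Round-trip: 2191.46 × 1.2658 = 2773.95 USD
= 2191.46 GBP, then 2773.95 USD

2191.46 GBP, then 2773.95 USD


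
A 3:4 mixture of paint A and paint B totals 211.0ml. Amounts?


Total parts = 3 + 4 = 7
paint A: 211.0 × 3/7 = 90.4ml
paint B: 211.0 × 4/7 = 120.6ml
= 90.4ml and 120.6ml

90.4ml and 120.6ml


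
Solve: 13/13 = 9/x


Cross multiply: 13 × x = 13 × 9
13x = 117
x = 117 / 13
= 9.00

9.00


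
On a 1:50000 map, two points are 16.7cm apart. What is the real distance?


Real distance = map distance × scale
= 16.7cm × 50000
= 835000 cm = 8350.0 m
= 8.350 km

8.350 km


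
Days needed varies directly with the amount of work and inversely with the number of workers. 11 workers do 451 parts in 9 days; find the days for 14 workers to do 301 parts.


Days ∝ work / workers, so d₂ = d₁ × (m₁/m₂) × (w₂/w₁)
Workers factor (inverse): 11/14 ≈ 0.7857
Work factor (direct): 301/451 ≈ 0.6674
d₂ = 9 × 11/14 × 301/451 = (9 × 11 × 301) / (14 × 451) = 29799/6314
≈ 4.72 days

4.72 days


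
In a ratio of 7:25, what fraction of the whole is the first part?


Total parts = 7 + 25 = 32
First part: 7/32 = 7/32
= 7/32

7/32


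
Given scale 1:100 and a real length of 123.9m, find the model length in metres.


Model size = real / scale
= 123.9 / 100
= 1.2390 m

1.2390 m


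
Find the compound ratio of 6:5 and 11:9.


Compound ratio = (6×11) : (5×9)
= 66:45
GCD = 3
= 22:15

22:15


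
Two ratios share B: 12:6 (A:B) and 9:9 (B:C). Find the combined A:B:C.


Match B: multiply A:B by 9 → 108:54
Multiply B:C by 6 → 54:54
Combined: 108:54:54
GCD = 54
= 2:1:1

2:1:1


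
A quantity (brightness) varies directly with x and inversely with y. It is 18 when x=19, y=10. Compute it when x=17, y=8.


z = k·x/y
Solve for k using the known point: k = z·y/x = 18×10/19 = 180/19 ≈ 9.4737
Now evaluate at x=17, y=8:
z = k × 17 / 8 = (180 × 17) / (19 × 8) = 3060/152
≈ 20.1316

20.1316


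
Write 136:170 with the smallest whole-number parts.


GCD(136, 170) = 34
136/34 : 170/34
= 4:5

4:5


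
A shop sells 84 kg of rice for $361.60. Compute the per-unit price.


Unit rate = total / quantity
= 361.60 / 84
= $4.30 per unit

$4.30 per unit


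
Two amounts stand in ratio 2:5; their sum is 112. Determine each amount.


Let A = 2k, B = 5k.
2k + 5k = 112
7k = 112 → k = 112/7 = 16
A = 2×16 = 32, B = 5×16 = 80
= A = 32, B = 80

A = 32, B = 80


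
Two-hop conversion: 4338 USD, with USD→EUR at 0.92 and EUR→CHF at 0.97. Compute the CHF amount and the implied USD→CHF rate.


Step 1: 4338 USD × 0.92 = 3990.96 EUR
Step 2: 3990.96 EUR × 0.97 = 3871.23 CHF
Implied rate USD→CHF = 0.92 × 0.97 = 0.8924
= 3871.23 CHF; implied rate 0.8924 CHF/USD

3871.23 CHF; implied rate 0.8924 CHF/USD


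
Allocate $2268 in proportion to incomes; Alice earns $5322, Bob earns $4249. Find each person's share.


Total income = 5322 + 4249 = $9571
Alice: $2268 × 5322/9571 = $1261.13
Bob: $2268 × 4249/9571 = $1006.87
= Alice: $1261.13, Bob: $1006.87

Alice: $1261.13, Bob: $1006.87


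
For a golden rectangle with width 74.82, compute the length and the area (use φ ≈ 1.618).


φ = (1 + √5) / 2 ≈ 1.618
Length = width × φ = 74.82 × 1.618 = 121.05876
≈ 121.06
Area = width × length = 74.82 × 121.05876 = 9057.6164232 ≈ 9057.62
= Length: 121.06, Area: 9057.62

Length: 121.06, Area: 9057.62


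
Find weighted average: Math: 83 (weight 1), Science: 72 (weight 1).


Numerator = 83×1 + 72×1
= 83 + 72
= 155
Total weight = 2
Weighted avg = 155/2
= 77.50

77.50


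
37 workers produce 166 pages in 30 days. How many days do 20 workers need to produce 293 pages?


Days ∝ work / workers, so d₂ = d₁ × (m₁/m₂) × (w₂/w₁)
Workers factor (inverse): 37/20 = 1.8500
Work factor (direct): 293/166 ≈ 1.7651
d₂ = 30 × 37/20 × 293/166 = (30 × 37 × 293) / (20 × 166) = 325230/3320
≈ 97.96 days

97.96 days


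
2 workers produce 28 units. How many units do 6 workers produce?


Direct proportion: y/x = constant
k = 28/2 = 14.0000
y₂ = k × 6 = 28 × 6 / 2 = 168/2
= 84.00

84.00


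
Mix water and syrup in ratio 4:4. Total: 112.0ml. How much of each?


Total parts = 4 + 4 = 8
water: 112.0 × 4/8 = 56.0ml
syrup: 112.0 × 4/8 = 56.0ml
= 56.0ml and 56.0ml

56.0ml and 56.0ml


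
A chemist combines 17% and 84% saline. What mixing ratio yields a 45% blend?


Let x parts of 17% mix with y parts of 84%.
17x + 84y = 45(x + y)
17x + 84y = 45x + 45y
x(17 - 45) = y(45 - 84)
x/y = (84 - 45)/(45 - 17) = 39/28
Simplify: 39:28
= 39:28

39:28


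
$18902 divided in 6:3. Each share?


Total parts = 6 + 3 = 9
Part 1: 18902 × 6/9 = 12601.33
Part 2: 18902 × 3/9 = 6300.67
= Part 1: $12601.33, Part 2: $6300.67

Part 1: $12601.33, Part 2: $6300.67


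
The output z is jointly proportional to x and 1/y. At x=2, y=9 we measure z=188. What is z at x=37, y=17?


z = k·x/y
Solve for k using the known point: k = z·y/x = 188×9/2 = 1692/2 = 846.0000
Now evaluate at x=37, y=17:
z = k × 37 / 17 = (1692 × 37) / (2 × 17) = 62604/34
≈ 1841.2941

1841.2941


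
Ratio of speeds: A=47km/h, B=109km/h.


Ratio = 47:109
GCD = 1
Simplified = 47:109
Time ratio (same distance) = 109:47
Speed ratio = 47:109

47:109


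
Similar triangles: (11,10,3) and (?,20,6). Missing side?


Scale factor = 20/10 = 2
Missing side = 11 × 2
= 22.0

22.0


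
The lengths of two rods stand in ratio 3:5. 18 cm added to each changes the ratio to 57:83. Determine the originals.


Let A = 3k, B = 5k.
(3k + 18) / (5k + 18) = 57/83
Cross-multiply: 83(3k + 18) = 57(5k + 18)
249k + 1494 = 285k + 1026
249k - 285k = 1026 - 1494
-36k = -468
k = -468/-36 = 13
A = 3×13 = 39, B = 5×13 = 65
= A = 39, B = 65

A = 39, B = 65


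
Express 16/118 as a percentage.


Percentage = (part / whole) × 100
= (16 / 118) × 100
≈ 13.56%

13.56%


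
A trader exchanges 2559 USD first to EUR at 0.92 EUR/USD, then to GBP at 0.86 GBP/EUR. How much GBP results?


Step 1: 2559 USD × 0.92 = 2354.28 EUR
Step 2: 2354.28 EUR × 0.86 = 2024.68 GBP
Implied rate USD→GBP = 0.92 × 0.86 = 0.7912
= 2024.68 GBP

2024.68 GBP


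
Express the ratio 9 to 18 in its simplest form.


GCD(9, 18) = 9
9/9 : 18/9
= 1:2

1:2


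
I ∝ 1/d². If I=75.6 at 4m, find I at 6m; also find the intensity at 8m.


I₁d₁² = I₂d₂²
I at 6m = 75.6 × (4/6)² = 75.6 × 16/36 = 1209.6/36 = 33.6000
I at 8m = 75.6 × (4/8)² = 75.6 × 16/64 = 1209.6/64 = 18.9000
= 33.6000 and 18.9000

33.6000 and 18.9000


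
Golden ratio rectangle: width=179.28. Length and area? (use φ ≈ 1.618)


φ = (1 + √5) / 2 ≈ 1.618
Length = width × φ = 179.28 × 1.618 = 290.07504
≈ 290.08
Area = width × length = 179.28 × 290.07504 = 52004.6531712 ≈ 52004.65
= Length: 290.08, Area: 52004.65

Length: 290.08, Area: 52004.65


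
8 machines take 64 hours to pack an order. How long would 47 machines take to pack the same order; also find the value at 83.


Inverse proportion: x × y = constant
k = 8 × 64 = 512
At x=47: k/47 = 10.89
At x=83: k/83 = 6.17
= 10.89 and 6.17

10.89 and 6.17


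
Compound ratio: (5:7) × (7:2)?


Compound ratio = (5×7) : (7×2)
= 35:14
GCD = 7
= 5:2

5:2


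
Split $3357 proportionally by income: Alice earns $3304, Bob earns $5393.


Total income = 3304 + 5393 = $8697
Alice: $3357 × 3304/8697 = $1275.33
Bob: $3357 × 5393/8697 = $2081.67
= Alice: $1275.33, Bob: $2081.67

Alice: $1275.33, Bob: $2081.67


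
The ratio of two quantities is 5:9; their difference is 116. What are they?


Let A = 5k, B = 9k.
9k - 5k = 116
4k = 116 → k = 116/4 = 29
A = 5×29 = 145, B = 9×29 = 261
= A = 145, B = 261

A = 145, B = 261


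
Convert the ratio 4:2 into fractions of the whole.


Total parts = 4 + 2 = 6
First part: 4/6 = 2/3
Second part: 2/6 = 1/3
= 2/3 and 1/3

2/3 and 1/3


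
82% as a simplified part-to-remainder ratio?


82% means 82 parts out of 100; remainder = 18
Part : remainder = 82:18
GCD = 2
= 41:9

41:9


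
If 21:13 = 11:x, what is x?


Cross multiply: 21 × x = 13 × 11
21x = 143
x = 143 / 21
= 6.81

6.81


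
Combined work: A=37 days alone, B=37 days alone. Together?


Rate of A = 1/37 per day
Rate of B = 1/37 per day
Combined rate = 1/37 + 1/37 = 74/1369 ≈ 0.0541 per day
Days = 1 / combined rate = 1369/74
= 18.50 days

18.50 days


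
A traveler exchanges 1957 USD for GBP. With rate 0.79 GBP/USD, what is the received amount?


Amount × rate = 1957 × 0.79
= 1546.03 GBP

1546.03 GBP


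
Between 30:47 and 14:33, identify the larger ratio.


30/47 = 0.6383
14/33 = 0.4242
0.6383 > 0.4242, so 30:47 is greater
= 30:47

30:47


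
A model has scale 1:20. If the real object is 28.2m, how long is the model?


Model size = real / scale
= 28.2 / 20
= 1.4100 m

1.4100 m


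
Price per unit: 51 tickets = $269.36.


Unit rate = total / quantity
= 269.36 / 51
= $5.28 per unit

$5.28 per unit


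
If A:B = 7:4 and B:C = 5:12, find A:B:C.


Match B: multiply A:B by 5 → 35:20
Multiply B:C by 4 → 20:48
Combined: 35:20:48
GCD = 1
= 35:20:48

35:20:48


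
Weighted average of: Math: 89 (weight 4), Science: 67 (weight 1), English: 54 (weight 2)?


Numerator = 89×4 + 67×1 + 54×2
= 356 + 67 + 108
= 531
Total weight = 7
Weighted avg = 531/7
= 75.86

75.86


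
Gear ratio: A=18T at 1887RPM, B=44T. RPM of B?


Gear ratio = 18:44 = 9:22
RPM_B = RPM_A × (teeth_A / teeth_B)
= 1887 × (18/44)
= 772.0 RPM

772.0 RPM


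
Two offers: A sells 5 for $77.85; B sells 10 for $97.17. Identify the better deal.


Deal A: $77.85/5 = $15.5700/unit
Deal B: $97.17/10 = $9.7170/unit
B is cheaper per unit
= Deal B

Deal B


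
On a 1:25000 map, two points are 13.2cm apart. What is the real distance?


Real distance = map distance × scale
= 13.2cm × 25000
= 330000 cm = 3300.0 m
= 3.300 km

3.300 km


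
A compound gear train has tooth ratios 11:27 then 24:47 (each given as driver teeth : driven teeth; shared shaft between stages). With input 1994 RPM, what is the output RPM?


Stage 1: RPM_B = RPM_A × t_A/t_B = 1994 × 11/27 = 21934/27 ≈ 812.37
B and C share a shaft → RPM_C = RPM_B
Stage 2: RPM_D = RPM_C × t_C/t_D = RPM_A × (t_A×t_C)/(t_B×t_D)
Overall ratio = (11×24)/(27×47) = 264/1269
RPM_D = 1994 × 264/1269 = 526416/1269
≈ 414.83 RPM

414.83 RPM


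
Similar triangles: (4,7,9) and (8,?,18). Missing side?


Scale factor = 8/4 = 2
Missing side = 7 × 2
= 14.0

14.0


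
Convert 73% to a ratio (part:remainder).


73% means 73 parts out of 100; remainder = 27
Part : remainder = 73:27
GCD = 1
= 73:27

73:27


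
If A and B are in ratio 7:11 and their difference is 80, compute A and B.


Let A = 7k, B = 11k.
11k - 7k = 80
4k = 80 → k = 80/4 = 20
A = 7×20 = 140, B = 11×20 = 220
= A = 140, B = 220

A = 140, B = 220


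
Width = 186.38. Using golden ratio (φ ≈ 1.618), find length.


φ = (1 + √5) / 2 ≈ 1.618
Length = width × φ = 186.38 × 1.618 = 301.56284
≈ 301.56

301.56


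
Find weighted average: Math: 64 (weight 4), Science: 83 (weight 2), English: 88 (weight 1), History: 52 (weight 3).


Numerator = 64×4 + 83×2 + 88×1 + 52×3
= 256 + 166 + 88 + 156
= 666
Total weight = 10
Weighted avg = 666/10
= 66.60

66.60


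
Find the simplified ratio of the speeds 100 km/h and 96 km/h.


Ratio = 100:96
GCD = 4
Simplified = 25:24
Time ratio (same distance) = 24:25
Speed ratio = 25:24

25:24


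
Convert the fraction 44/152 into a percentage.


Percentage = (part / whole) × 100
= (44 / 152) × 100
≈ 28.95%

28.95%


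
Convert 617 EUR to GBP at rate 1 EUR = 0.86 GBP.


Amount × rate = 617 × 0.86
= 530.62 GBP

530.62 GBP


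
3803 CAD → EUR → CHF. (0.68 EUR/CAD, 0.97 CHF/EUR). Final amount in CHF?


Step 1: 3803 CAD × 0.68 = 2586.04 EUR
Step 2: 2586.04 EUR × 0.97 = 2508.46 CHF
Implied rate CAD→CHF = 0.68 × 0.97 = 0.6596
= 2508.46 CHF

2508.46 CHF


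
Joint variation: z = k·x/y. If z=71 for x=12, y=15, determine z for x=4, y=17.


z = k·x/y
Solve for k using the known point: k = z·y/x = 71×15/12 = 1065/12 = 88.7500
Now evaluate at x=4, y=17:
z = k × 4 / 17 = (1065 × 4) / (12 × 17) = 4260/204
≈ 20.8824

20.8824


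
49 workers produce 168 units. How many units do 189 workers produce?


Direct proportion: y/x = constant
k = 168/49 ≈ 3.4286
y₂ = k × 189 = 168 × 189 / 49 = 31752/49
= 648.00

648.00


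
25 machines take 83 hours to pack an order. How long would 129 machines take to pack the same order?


Inverse proportion: x × y = constant
k = 25 × 83 = 2075
y₂ = k / 129 = 2075 / 129
= 16.09

16.09


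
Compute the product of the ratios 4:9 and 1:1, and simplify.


Compound ratio = (4×1) : (9×1)
= 4:9
GCD = 1
= 4:9

4:9


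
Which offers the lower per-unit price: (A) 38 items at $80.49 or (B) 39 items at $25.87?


Deal A: $80.49/38 = $2.1182/unit
Deal B: $25.87/39 = $0.6633/unit
B is cheaper per unit
= Deal B

Deal B


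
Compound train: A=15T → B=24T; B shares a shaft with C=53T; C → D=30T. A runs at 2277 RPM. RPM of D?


Stage 1: RPM_B = RPM_A × t_A/t_B = 2277 × 15/24 = 34155/24 ≈ 1423.13
B and C share a shaft → RPM_C = RPM_B
Stage 2: RPM_D = RPM_C × t_C/t_D = RPM_A × (t_A×t_C)/(t_B×t_D)
Overall ratio = (15×53)/(24×30) = 795/720
RPM_D = 2277 × 795/720 = 1810215/720
≈ 2514.19 RPM

2514.19 RPM


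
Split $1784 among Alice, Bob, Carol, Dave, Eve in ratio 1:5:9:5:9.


Total parts = 1 + 5 + 9 + 5 + 9 = 29
Alice: 1784 × 1/29 = 61.52
Bob: 1784 × 5/29 = 307.59
Carol: 1784 × 9/29 = 553.66
Dave: 1784 × 5/29 = 307.59
Eve: 1784 × 9/29 = 553.66
= Alice: $61.52, Bob: $307.59, Carol: $553.66, Dave: $307.59, Eve: $553.66

Alice: $61.52, Bob: $307.59, Carol: $553.66, Dave: $307.59, Eve: $553.66


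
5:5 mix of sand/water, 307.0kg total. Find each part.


Total parts = 5 + 5 = 10
sand: 307.0 × 5/10 = 153.5kg
water: 307.0 × 5/10 = 153.5kg
= 153.5kg and 153.5kg

153.5kg and 153.5kg


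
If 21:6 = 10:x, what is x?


Cross multiply: 21 × x = 6 × 10
21x = 60
x = 60 / 21
= 2.86

2.86


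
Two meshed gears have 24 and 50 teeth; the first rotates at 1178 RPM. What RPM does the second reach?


Gear ratio = 24:50 = 12:25
RPM_B = RPM_A × (teeth_A / teeth_B)
= 1178 × (24/50)
= 565.4 RPM

565.4 RPM


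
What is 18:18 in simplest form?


GCD(18, 18) = 18
18/18 : 18/18
= 1:1

1:1


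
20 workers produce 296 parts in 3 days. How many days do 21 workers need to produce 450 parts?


Days ∝ work / workers, so d₂ = d₁ × (m₁/m₂) × (w₂/w₁)
Workers factor (inverse): 20/21 ≈ 0.9524
Work factor (direct): 450/296 ≈ 1.5203
d₂ = 3 × 20/21 × 450/296 = (3 × 20 × 450) / (21 × 296) = 27000/6216
≈ 4.34 days

4.34 days


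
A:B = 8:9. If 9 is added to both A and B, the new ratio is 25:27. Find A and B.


Let A = 8k, B = 9k.
(8k + 9) / (9k + 9) = 25/27
Cross-multiply: 27(8k + 9) = 25(9k + 9)
216k + 243 = 225k + 225
216k - 225k = 225 - 243
-9k = -18
k = -18/-9 = 2
A = 8×2 = 16, B = 9×2 = 18
= A = 16, B = 18

A = 16, B = 18


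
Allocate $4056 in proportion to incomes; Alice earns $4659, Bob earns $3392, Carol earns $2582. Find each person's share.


Total income = 4659 + 3392 + 2582 = $10633
Alice: $4056 × 4659/10633 = $1777.19
Bob: $4056 × 3392/10633 = $1293.89
Carol: $4056 × 2582/10633 = $984.91
= Alice: $1777.19, Bob: $1293.89, Carol: $984.91

Alice: $1777.19, Bob: $1293.89, Carol: $984.91


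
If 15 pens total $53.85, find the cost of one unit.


Unit rate = total / quantity
= 53.85 / 15
= $3.59 per unit

$3.59 per unit


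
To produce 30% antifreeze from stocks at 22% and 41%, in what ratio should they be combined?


Let x parts of 22% mix with y parts of 41%.
22x + 41y = 30(x + y)
22x + 41y = 30x + 30y
x(22 - 30) = y(30 - 41)
x/y = (41 - 30)/(30 - 22) = 11/8
Simplify: 11:8
= 11:8

11:8


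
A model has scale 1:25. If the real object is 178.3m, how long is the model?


Model size = real / scale
= 178.3 / 25
= 7.1320 m

7.1320 m


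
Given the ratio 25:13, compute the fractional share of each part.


Total parts = 25 + 13 = 38
First part: 25/38 = 25/38
Second part: 13/38 = 13/38
= 25/38 and 13/38

25/38 and 13/38


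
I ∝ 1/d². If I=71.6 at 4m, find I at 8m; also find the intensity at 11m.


I₁d₁² = I₂d₂²
I at 8m = 71.6 × (4/8)² = 71.6 × 16/64 = 1145.6/64 = 17.9000
I at 11m = 71.6 × (4/11)² = 71.6 × 16/121 = 1145.6/121 ≈ 9.4678
= 17.9000 and 9.4678

17.9000 and 9.4678


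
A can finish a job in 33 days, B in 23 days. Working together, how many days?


Rate of A = 1/33 per day
Rate of B = 1/23 per day
Combined rate = 1/33 + 1/23 = 56/759 ≈ 0.0738 per day
Days = 1 / combined rate = 759/56
≈ 13.55 days

13.55 days


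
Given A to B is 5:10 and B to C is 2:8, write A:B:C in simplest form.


Match B: multiply A:B by 2 → 10:20
Multiply B:C by 10 → 20:80
Combined: 10:20:80
GCD = 10
= 1:2:8

1:2:8


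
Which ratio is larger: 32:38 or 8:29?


32/38 = 0.8421
8/29 = 0.2759
0.8421 > 0.2759, so 32:38 is greater
= 32:38

32:38


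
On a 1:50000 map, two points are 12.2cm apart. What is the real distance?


Real distance = map distance × scale
= 12.2cm × 50000
= 610000 cm = 6100.0 m
= 6.100 km

6.100 km


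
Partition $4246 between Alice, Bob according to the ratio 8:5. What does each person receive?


Total parts = 8 + 5 = 13
Alice: 4246 × 8/13 = 2612.92
Bob: 4246 × 5/13 = 1633.08
= Alice: $2612.92, Bob: $1633.08

Alice: $2612.92, Bob: $1633.08


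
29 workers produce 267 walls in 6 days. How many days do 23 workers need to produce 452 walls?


Days ∝ work / workers, so d₂ = d₁ × (m₁/m₂) × (w₂/w₁)
Workers factor (inverse): 29/23 ≈ 1.2609
Work factor (direct): 452/267 ≈ 1.6929
d₂ = 6 × 29/23 × 452/267 = (6 × 29 × 452) / (23 × 267) = 78648/6141
≈ 12.81 days

12.81 days


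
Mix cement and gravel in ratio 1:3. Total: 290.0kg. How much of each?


Total parts = 1 + 3 = 4
cement: 290.0 × 1/4 = 72.5kg
gravel: 290.0 × 3/4 = 217.5kg
= 72.5kg and 217.5kg

72.5kg and 217.5kg


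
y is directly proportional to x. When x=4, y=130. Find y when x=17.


Direct proportion: y/x = constant
k = 130/4 = 32.5000
y₂ = k × 17 = 130 × 17 / 4 = 2210/4
= 552.50

552.50


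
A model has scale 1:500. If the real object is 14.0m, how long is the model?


Model size = real / scale
= 14.0 / 500
= 0.0280 m

0.0280 m


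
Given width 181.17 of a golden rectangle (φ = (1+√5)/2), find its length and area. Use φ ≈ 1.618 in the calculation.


φ = (1 + √5) / 2 ≈ 1.618
Length = width × φ = 181.17 × 1.618 = 293.13306
≈ 293.13
Area = width × length = 181.17 × 293.13306 = 53106.9164802 ≈ 53106.92
= Length: 293.13, Area: 53106.92

Length: 293.13, Area: 53106.92


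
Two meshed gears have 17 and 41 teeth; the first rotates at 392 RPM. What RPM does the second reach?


Gear ratio = 17:41 = 17:41
RPM_B = RPM_A × (teeth_A / teeth_B)
= 392 × (17/41)
= 162.5 RPM

162.5 RPM


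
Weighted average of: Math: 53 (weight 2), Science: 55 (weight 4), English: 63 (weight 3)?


Numerator = 53×2 + 55×4 + 63×3
= 106 + 220 + 189
= 515
Total weight = 9
Weighted avg = 515/9
= 57.22

57.22


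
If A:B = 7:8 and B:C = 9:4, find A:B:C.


Match B: multiply A:B by 9 → 63:72
Multiply B:C by 8 → 72:32
Combined: 63:72:32
GCD = 1
= 63:72:32

63:72:32


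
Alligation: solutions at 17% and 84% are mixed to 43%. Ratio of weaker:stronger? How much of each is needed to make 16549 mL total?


Let x parts of 17% mix with y parts of 84%.
17x + 84y = 43(x + y)
17x + 84y = 43x + 43y
x(17 - 43) = y(43 - 84)
x/y = (84 - 43)/(43 - 17) = 41/26
Simplify: 41:26
Total parts = 67; one part = 16549/67 = 247.00 mL
17% solution: 41×247.00 = 10127.00 mL
84% solution: 26×247.00 = 6422.00 mL
= ratio 41:26; 10127.00 mL and 6422.00 mL

ratio 41:26; 10127.00 mL and 6422.00 mL


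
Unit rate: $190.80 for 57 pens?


Unit rate = total / quantity
= 190.80 / 57
= $3.35 per unit

$3.35 per unit


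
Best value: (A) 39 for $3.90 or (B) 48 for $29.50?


Deal A: $3.90/39 = $0.1000/unit
Deal B: $29.50/48 = $0.6146/unit
A is cheaper per unit
= Deal A

Deal A


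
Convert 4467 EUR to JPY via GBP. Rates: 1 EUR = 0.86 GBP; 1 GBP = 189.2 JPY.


Step 1: 4467 EUR × 0.86 = 3841.62 GBP
Step 2: 3841.62 GBP × 189.2 = 726834.50 JPY
Implied rate EUR→JPY = 0.86 × 189.2 = 162.7120
= 726834.50 JPY

726834.50 JPY


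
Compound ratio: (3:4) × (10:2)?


Compound ratio = (3×10) : (4×2)
= 30:8
GCD = 2
= 15:4

15:4


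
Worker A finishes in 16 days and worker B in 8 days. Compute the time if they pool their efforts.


Rate of A = 1/16 per day
Rate of B = 1/8 per day
Combined rate = 1/16 + 1/8 = 24/128 = 0.1875 per day
Days = 1 / combined rate = 128/24
≈ 5.33 days

5.33 days


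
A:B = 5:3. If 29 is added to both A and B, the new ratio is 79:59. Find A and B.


Let A = 5k, B = 3k.
(5k + 29) / (3k + 29) = 79/59
Cross-multiply: 59(5k + 29) = 79(3k + 29)
295k + 1711 = 237k + 2291
295k - 237k = 2291 - 1711
58k = 580
k = 580/58 = 10
A = 5×10 = 50, B = 3×10 = 30
= A = 50, B = 30

A = 50, B = 30


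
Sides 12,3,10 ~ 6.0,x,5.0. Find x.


Scale factor = 6.0/12 = 0.5
Missing side = 3 × 0.5
= 1.5

1.5


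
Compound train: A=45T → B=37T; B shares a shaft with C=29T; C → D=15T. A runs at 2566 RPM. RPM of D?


Stage 1: RPM_B = RPM_A × t_A/t_B = 2566 × 45/37 = 115470/37 ≈ 3120.81
B and C share a shaft → RPM_C = RPM_B
Stage 2: RPM_D = RPM_C × t_C/t_D = RPM_A × (t_A×t_C)/(t_B×t_D)
Overall ratio = (45×29)/(37×15) = 1305/555
RPM_D = 2566 × 1305/555 = 3348630/555
≈ 6033.57 RPM

6033.57 RPM


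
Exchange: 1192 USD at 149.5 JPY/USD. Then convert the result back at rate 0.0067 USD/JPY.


Amount × rate = 1192 × 149.5 = 178204.00 JPY
Round-trip: 178204.00 × 0.0067 = 1193.97 USD
= 178204.00 JPY, then 1193.97 USD

178204.00 JPY, then 1193.97 USD


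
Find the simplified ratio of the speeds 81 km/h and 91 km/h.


Ratio = 81:91
GCD = 1
Simplified = 81:91
Time ratio (same distance) = 91:81
Speed ratio = 81:91

81:91


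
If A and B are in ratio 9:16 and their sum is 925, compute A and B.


Let A = 9k, B = 16k.
9k + 16k = 925
25k = 925 → k = 925/25 = 37
A = 9×37 = 333, B = 16×37 = 592
= A = 333, B = 592

A = 333, B = 592


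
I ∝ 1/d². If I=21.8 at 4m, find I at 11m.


I₁d₁² = I₂d₂²
I₂ = I₁ × (d₁/d₂)²
= 21.8 × (4/11)²
= 21.8 × 16/121
= 348.8/121
≈ 2.8826

2.8826


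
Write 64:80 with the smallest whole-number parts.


GCD(64, 80) = 16
64/16 : 80/16
= 4:5

4:5


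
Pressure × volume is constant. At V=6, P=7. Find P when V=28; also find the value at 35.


Inverse proportion: x × y = constant
k = 6 × 7 = 42
At x=28: k/28 = 1.50
At x=35: k/35 = 1.20
= 1.50 and 1.20

1.50 and 1.20


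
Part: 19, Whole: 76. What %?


Percentage = (part / whole) × 100
= (19 / 76) × 100
= 25.00%

25.00%


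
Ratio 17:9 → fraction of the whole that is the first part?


Total parts = 17 + 9 = 26
First part: 17/26 = 17/26
= 17/26

17/26


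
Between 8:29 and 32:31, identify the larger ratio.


8/29 = 0.2759
32/31 = 1.0323
0.2759 < 1.0323, so 8:29 is less
= 32:31

32:31


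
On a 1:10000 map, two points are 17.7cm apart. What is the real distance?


Real distance = map distance × scale
= 17.7cm × 10000
= 177000 cm = 1770.0 m
= 1.770 km

1.770 km


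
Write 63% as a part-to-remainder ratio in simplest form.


63% means 63 parts out of 100; remainder = 37
Part : remainder = 63:37
GCD = 1
= 63:37

63:37


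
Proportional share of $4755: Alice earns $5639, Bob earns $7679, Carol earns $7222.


Total income = 5639 + 7679 + 7222 = $20540
Alice: $4755 × 5639/20540 = $1305.43
Bob: $4755 × 7679/20540 = $1777.68
Carol: $4755 × 7222/20540 = $1671.89
= Alice: $1305.43, Bob: $1777.68, Carol: $1671.89

Alice: $1305.43, Bob: $1777.68, Carol: $1671.89


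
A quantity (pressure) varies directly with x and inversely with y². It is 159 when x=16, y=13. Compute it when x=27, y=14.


z = k·x/y²
Solve for k using the known point: k = z·y²/x = 159×169/16 = 26871/16 = 1679.4375
Now evaluate at x=27, y=14:
z = k × 27 / 196 = (26871 × 27) / (16 × 196) = 725517/3136
≈ 231.3511

231.3511


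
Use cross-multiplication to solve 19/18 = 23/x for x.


Cross multiply: 19 × x = 18 × 23
19x = 414
x = 414 / 19
= 21.79

21.79


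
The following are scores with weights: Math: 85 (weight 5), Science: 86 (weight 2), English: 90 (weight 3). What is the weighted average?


Numerator = 85×5 + 86×2 + 90×3
= 425 + 172 + 270
= 867
Total weight = 10
Weighted avg = 867/10
= 86.70

86.70


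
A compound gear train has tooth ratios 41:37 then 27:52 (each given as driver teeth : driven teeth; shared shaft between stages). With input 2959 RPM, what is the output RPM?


Stage 1: RPM_B = RPM_A × t_A/t_B = 2959 × 41/37 = 121319/37 ≈ 3278.89
B and C share a shaft → RPM_C = RPM_B
Stage 2: RPM_D = RPM_C × t_C/t_D = RPM_A × (t_A×t_C)/(t_B×t_D)
Overall ratio = (41×27)/(37×52) = 1107/1924
RPM_D = 2959 × 1107/1924 = 3275613/1924
≈ 1702.50 RPM

1702.50 RPM


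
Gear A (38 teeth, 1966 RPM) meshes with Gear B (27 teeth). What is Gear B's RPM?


Gear ratio = 38:27 = 38:27
RPM_B = RPM_A × (teeth_A / teeth_B)
= 1966 × (38/27)
= 2767.0 RPM

2767.0 RPM


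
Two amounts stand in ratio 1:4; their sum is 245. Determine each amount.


Let A = 1k, B = 4k.
1k + 4k = 245
5k = 245 → k = 245/5 = 49
A = 1×49 = 49, B = 4×49 = 196
= A = 49, B = 196

A = 49, B = 196


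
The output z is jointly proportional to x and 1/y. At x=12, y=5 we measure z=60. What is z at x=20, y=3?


z = k·x/y
Solve for k using the known point: k = z·y/x = 60×5/12 = 300/12 = 25.0000
Now evaluate at x=20, y=3:
z = k × 20 / 3 = (300 × 20) / (12 × 3) = 6000/36
≈ 166.6667

166.6667
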